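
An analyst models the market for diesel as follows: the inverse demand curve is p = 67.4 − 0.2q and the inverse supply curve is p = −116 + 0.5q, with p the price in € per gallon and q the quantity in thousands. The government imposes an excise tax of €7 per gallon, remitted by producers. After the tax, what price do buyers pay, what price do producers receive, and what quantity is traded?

Inverting to q(p) form: qd = 337 − 5p; qs = 2p + 232.
Without the tax, 337 − 5p = 2p + 232 gives 7p = 105, so p* = €15 and q* = 262.
With the tax collected from producers, supply shifts: qs = 2(p − 7) + 232.
New equilibrium: buyers pay €17, producers receive €10, q = 252. (Wedge: pb − ps = 7.)
The less price-elastic side of the market bears the larger share of a per-unit tax.

Buyers pay €17; producers receive €10; quantity = 252.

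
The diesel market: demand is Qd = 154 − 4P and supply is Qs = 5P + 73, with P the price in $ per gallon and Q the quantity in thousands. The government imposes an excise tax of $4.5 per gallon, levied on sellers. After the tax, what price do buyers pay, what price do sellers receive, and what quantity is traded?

Buyers pay $11.5; sellers receive $7; quantity = 108.

Before the tax: set 154 − 4P = 5P + 73 → P* = $9, Q* = 118.
With the tax collected from sellers, supply shifts: Qs = 5(P − 4.5) + 73.
Solving gives Q = 108 with buyers paying $11.5 and sellers receiving $7 (the $4.5 wedge).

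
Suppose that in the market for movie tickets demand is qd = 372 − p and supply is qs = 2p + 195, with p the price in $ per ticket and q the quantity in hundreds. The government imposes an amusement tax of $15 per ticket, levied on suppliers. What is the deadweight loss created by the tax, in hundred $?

Deadweight loss = $75 hundred.

Without the tax, 372 − p = 2p + 195 gives 3p = 177, so p* = $59 and q* = 313.
With the tax collected from suppliers, supply shifts: qs = 2(p − 15) + 195.
New equilibrium: consumers pay $69, suppliers receive $54, q = 303. (Wedge: pb − ps = 15.)
Quantity falls by |ΔQ| = |313 − 303| = 10.
DWL = ½ · t · |ΔQ| = ½ · 15 · 10 = $75.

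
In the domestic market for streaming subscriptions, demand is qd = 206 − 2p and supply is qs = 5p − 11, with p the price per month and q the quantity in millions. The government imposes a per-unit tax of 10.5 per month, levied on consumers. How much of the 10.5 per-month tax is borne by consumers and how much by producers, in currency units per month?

Without the tax, 206 − 2p = 5p − 11 gives 7p = 217, so p* = 31 and q* = 144.
With the tax collected from consumers, demand (in seller-price terms) shifts: qd = 206 − 2(p + 10.5).
Solving gives q = 129 with consumers paying 38.5 and producers receiving 28 (the 10.5 wedge).
Burden on consumers: 7.5; on producers: 3. (They sum to 10.5.)

Consumers bear 7.5 per month; producers bear 3 per month.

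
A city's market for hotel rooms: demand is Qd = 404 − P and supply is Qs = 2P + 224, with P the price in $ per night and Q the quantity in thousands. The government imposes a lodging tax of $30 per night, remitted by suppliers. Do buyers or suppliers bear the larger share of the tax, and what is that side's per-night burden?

Before the tax: set 404 − P = 2P + 224 → P* = $60, Q* = 344.
With the tax collected from suppliers, supply shifts: Qs = 2(P − 30) + 224.
New equilibrium: buyers pay $80, suppliers receive $50, Q = 324. (Wedge: Pb − Ps = 30.)
Per-night burden: buyers $20, suppliers $10.
Buyers take the larger share because demand is less price-elastic here (demand slope 1 vs supply slope 2).

Buyers bear the larger share: $20 per night.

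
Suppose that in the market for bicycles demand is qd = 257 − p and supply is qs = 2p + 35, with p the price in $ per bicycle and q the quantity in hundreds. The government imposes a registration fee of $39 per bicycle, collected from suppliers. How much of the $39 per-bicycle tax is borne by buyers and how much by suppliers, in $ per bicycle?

Without the tax, 257 − p = 2p + 35 gives 3p = 222, so p* = $74 and q* = 183.
With the tax collected from suppliers, supply shifts: qs = 2(p − 39) + 35.
Solving gives q = 157 with buyers paying $100 and suppliers receiving $61 (the $39 wedge).
Burden on buyers: $26; on suppliers: $13. (They sum to $39.)

Buyers bear $26 per bicycle; suppliers bear $13 per bicycle.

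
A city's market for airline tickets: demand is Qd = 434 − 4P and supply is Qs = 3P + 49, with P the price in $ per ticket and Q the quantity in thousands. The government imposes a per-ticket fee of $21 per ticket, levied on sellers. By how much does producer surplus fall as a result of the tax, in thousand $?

Producer surplus falls by $2352 thousand.

Without the tax, 434 − 4P = 3P + 49 gives 7P = 385, so P* = $55 and Q* = 214.
With the tax collected from sellers, supply shifts: Qs = 3(P − 21) + 49.
New equilibrium: buyers pay $64, sellers receive $43, Q = 178. (Wedge: Pb − Ps = 21.)
ΔPS is the trapezoid between Q = 178 and Q = 214 of height $12: ½ · (214 + 178) · 12 = $2352.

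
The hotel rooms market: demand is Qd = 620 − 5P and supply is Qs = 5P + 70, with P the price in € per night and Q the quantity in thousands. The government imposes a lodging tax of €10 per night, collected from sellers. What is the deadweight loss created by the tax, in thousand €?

Without the tax, 620 − 5P = 5P + 70 gives 10P = 550, so P* = €55 and Q* = 345.
With the tax collected from sellers, supply shifts: Qs = 5(P − 10) + 70.
Solving gives Q = 320 with consumers paying €60 and sellers receiving €50 (the €10 wedge).
Quantity falls by |ΔQ| = |345 − 320| = 25.
DWL = ½ · t · |ΔQ| = ½ · 10 · 25 = €125.

Deadweight loss = €125 thousand.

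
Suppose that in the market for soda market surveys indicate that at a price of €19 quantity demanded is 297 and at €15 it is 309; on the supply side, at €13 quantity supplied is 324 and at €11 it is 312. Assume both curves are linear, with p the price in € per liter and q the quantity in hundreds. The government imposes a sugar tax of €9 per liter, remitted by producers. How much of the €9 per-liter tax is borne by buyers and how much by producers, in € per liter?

Demand slope: (309 − 297)/(15 − 19) = -3, so qd = 354 − 3p.
Supply slope: (312 − 324)/(11 − 13) = 6, so qs = 6p + 246.
Without the tax, 354 − 3p = 6p + 246 gives 9p = 108, so p* = €12 and q* = 318.
With the tax collected from producers, supply shifts: qs = 6(p − 9) + 246.
Solving gives q = 300 with buyers paying €18 and producers receiving €9 (the €9 wedge).
Burden on buyers: €6; on producers: €3. (They sum to €9.)
The less price-elastic side of the market bears the larger share of a per-unit tax.

Buyers bear €6 per liter; producers bear €3 per liter.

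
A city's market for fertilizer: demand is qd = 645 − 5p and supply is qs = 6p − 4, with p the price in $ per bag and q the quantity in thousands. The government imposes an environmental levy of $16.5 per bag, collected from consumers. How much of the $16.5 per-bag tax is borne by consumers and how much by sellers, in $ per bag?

Without the tax, 645 − 5p = 6p − 4 gives 11p = 649, so p* = $59 and q* = 350.
With the tax collected from consumers, demand (in seller-price terms) shifts: qd = 645 − 5(p + 16.5).
New equilibrium: consumers pay $68, sellers receive $51.5, q = 305. (Wedge: pb − ps = 16.5.)
Burden on consumers: $9; on sellers: $7.5. (They sum to $16.5.)

Consumers bear $9 per bag; sellers bear $7.5 per bag.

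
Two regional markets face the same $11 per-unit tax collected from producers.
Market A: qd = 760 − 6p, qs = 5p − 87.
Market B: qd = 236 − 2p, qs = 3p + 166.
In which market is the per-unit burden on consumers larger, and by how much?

Market A: pre-tax p* = $77, q* = 298; post-tax q = 268; per-unit burden on consumers = $5.
Market B: pre-tax p* = $14, q* = 208; post-tax q = 194.8; per-unit burden on consumers = $6.6.
Difference: $5 vs $6.6 → market B is larger by $1.6.

Market B, by $1.6.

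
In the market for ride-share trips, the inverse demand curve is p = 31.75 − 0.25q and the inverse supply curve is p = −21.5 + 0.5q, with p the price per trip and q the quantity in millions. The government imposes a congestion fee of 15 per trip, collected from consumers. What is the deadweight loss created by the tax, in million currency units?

Deadweight loss = 150 million.

Rewrite in direct form: qd = 127 − 4p and qs = 2p + 43.
Before the tax: set 127 − 4p = 2p + 43 → p* = 14, q* = 71.
With the tax collected from consumers, demand (in seller-price terms) shifts: qd = 127 − 4(p + 15).
New equilibrium: consumers pay 19, suppliers receive 4, q = 51. (Wedge: pb − ps = 15.)
Quantity falls by |ΔQ| = |71 − 51| = 20.
DWL = ½ · t · |ΔQ| = ½ · 15 · 20 = 150.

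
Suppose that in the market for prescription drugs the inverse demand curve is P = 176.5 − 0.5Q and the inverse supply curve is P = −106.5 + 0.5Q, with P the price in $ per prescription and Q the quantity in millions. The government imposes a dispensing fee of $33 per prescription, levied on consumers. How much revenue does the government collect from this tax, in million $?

Rewrite in direct form: Qd = 353 − 2P and Qs = 2P + 213.
Without the tax, 353 − 2P = 2P + 213 gives 4P = 140, so P* = $35 and Q* = 283.
With the tax collected from consumers, demand (in seller-price terms) shifts: Qd = 353 − 2(P + 33).
Solving gives Q = 250 with consumers paying $51.5 and suppliers receiving $18.5 (the $33 wedge).
Revenue = t · Q = 33 · 250 = $8250.

Tax revenue = $8250 million.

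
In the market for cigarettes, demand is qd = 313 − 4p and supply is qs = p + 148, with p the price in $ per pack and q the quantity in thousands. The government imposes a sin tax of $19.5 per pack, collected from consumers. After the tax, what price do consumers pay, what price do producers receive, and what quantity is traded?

Consumers pay $36.9; producers receive $17.4; quantity = 165.4.

Before the tax: set 313 − 4p = p + 148 → p* = $33, q* = 181.
With the tax collected from consumers, demand (in seller-price terms) shifts: qd = 313 − 4(p + 19.5).
Solving gives q = 165.4 with consumers paying $36.9 and producers receiving $17.4 (the $19.5 wedge).
The less price-elastic side of the market bears the larger share of a per-unit tax.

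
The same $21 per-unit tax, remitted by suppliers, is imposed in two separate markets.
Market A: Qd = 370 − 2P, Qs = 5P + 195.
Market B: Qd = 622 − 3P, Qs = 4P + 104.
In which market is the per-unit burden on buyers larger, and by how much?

Market A: pre-tax P* = $25, Q* = 320; post-tax Q = 290; per-unit burden on buyers = $15.
Market B: pre-tax P* = $74, Q* = 400; post-tax Q = 364; per-unit burden on buyers = $12.
Difference: $15 vs $12 → market A is larger by $3.

Market A, by $3.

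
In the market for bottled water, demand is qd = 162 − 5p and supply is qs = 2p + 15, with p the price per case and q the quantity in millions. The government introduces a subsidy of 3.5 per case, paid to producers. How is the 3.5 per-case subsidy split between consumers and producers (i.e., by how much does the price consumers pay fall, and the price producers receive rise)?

Before the subsidy: set 162 − 5p = 2p + 15 → p* = 21, q* = 57.
With a per-unit subsidy paid to producers, each receives p + 3.5 per unit sold, so supply becomes qs = 2(p + 3.5) + 15.
Solving gives q = 62 with consumers paying 20 and producers receiving 23.5 (the 3.5 wedge).
Gain to consumers: 1; to producers: 2.5. (They sum to 3.5.)

Consumers gain 1 per case; producers gain 2.5 per case.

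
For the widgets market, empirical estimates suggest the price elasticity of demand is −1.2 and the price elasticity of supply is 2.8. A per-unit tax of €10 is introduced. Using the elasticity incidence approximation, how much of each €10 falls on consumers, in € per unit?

Incidence ratio: consumers' share ≈ εs / (εs + |εd|) = 2.8 / (2.8 + 1.2) = 0.7.
So consumers bear ≈ 0.7 × €10 = €7; suppliers bear €3.

Consumers bear ≈ €7 per unit.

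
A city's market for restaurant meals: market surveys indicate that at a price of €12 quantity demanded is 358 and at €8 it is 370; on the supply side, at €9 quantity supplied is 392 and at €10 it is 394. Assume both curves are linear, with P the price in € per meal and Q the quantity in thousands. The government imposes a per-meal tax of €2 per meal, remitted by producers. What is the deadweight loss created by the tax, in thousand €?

Demand slope: (370 − 358)/(8 − 12) = -3, so Qd = 394 − 3P.
Supply slope: (394 − 392)/(10 − 9) = 2, so Qs = 2P + 374.
Without the tax, 394 − 3P = 2P + 374 gives 5P = 20, so P* = €4 and Q* = 382.
With the tax collected from producers, supply shifts: Qs = 2(P − 2) + 374.
New equilibrium: buyers pay €4.8, producers receive €2.8, Q = 379.6. (Wedge: Pb − Ps = 2.)
Quantity falls by |ΔQ| = |382 − 379.6| = 2.4.
DWL = ½ · t · |ΔQ| = ½ · 2 · 2.4 = €2.4.

Deadweight loss = €2.4 thousand.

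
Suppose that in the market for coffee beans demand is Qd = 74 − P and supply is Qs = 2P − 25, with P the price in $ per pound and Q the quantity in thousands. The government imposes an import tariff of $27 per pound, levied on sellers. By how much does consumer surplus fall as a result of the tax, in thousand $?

Without the tax, 74 − P = 2P − 25 gives 3P = 99, so P* = $33 and Q* = 41.
With the tax collected from sellers, supply shifts: Qs = 2(P − 27) − 25.
Solving gives Q = 23 with buyers paying $51 and sellers receiving $24 (the $27 wedge).
ΔCS is the trapezoid between Q = 23 and Q = 41 of height $18: ½ · (41 + 23) · 18 = $576.

Consumer surplus falls by $576 thousand.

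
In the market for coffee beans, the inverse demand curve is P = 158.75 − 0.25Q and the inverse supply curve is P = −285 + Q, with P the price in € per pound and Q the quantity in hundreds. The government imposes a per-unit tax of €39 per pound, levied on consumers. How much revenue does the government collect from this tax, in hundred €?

Tax revenue = €12628.2 hundred.

Rewrite in direct form: Qd = 635 − 4P and Qs = P + 285.
Before the tax: set 635 − 4P = P + 285 → P* = €70, Q* = 355.
With the tax collected from consumers, demand (in seller-price terms) shifts: Qd = 635 − 4(P + 39).
New equilibrium: consumers pay €77.8, suppliers receive €38.8, Q = 323.8. (Wedge: Pb − Ps = 39.)
Revenue = t · Q = 39 · 323.8 = €12628.2.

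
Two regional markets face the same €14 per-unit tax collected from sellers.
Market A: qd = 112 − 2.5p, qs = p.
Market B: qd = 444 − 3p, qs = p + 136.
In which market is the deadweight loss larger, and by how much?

Market A: pre-tax p* = €32, q* = 32; post-tax q = 22; deadweight loss = €70.
Market B: pre-tax p* = €77, q* = 213; post-tax q = 202.5; deadweight loss = €73.5.
Difference: €70 vs €73.5 → market B is larger by €3.5.

Market B, by €3.5.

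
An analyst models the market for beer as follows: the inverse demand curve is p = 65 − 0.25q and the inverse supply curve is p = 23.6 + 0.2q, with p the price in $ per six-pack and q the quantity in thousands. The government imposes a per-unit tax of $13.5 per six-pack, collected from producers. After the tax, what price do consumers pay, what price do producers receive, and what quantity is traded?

Consumers pay $49.5; producers receive $36; quantity = 62.

Inverting to q(p) form: qd = 260 − 4p; qs = 5p − 118.
Before the tax: set 260 − 4p = 5p − 118 → p* = $42, q* = 92.
With the tax collected from producers, supply shifts: qs = 5(p − 13.5) − 118.
Solving gives q = 62 with consumers paying $49.5 and producers receiving $36 (the $13.5 wedge).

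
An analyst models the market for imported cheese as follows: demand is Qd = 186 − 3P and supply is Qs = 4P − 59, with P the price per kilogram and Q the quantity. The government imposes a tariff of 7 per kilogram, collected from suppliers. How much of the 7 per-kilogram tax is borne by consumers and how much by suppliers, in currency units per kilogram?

Consumers bear 4 per kilogram; suppliers bear 3 per kilogram.

Without the tax, 186 − 3P = 4P − 59 gives 7P = 245, so P* = 35 and Q* = 81.
With the tax collected from suppliers, supply shifts: Qs = 4(P − 7) − 59.
Solving gives Q = 69 with consumers paying 39 and suppliers receiving 32 (the 7 wedge).
Burden on consumers: 4; on suppliers: 3. (They sum to 7.)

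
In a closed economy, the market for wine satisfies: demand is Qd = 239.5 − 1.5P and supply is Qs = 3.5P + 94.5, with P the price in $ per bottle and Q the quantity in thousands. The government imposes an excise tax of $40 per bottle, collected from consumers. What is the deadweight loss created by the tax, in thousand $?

Without the tax, 239.5 − 1.5P = 3.5P + 94.5 gives 5P = 145, so P* = $29 and Q* = 196.
With the tax collected from consumers, demand (in seller-price terms) shifts: Qd = 239.5 − 1.5(P + 40).
New equilibrium: consumers pay $57, suppliers receive $17, Q = 154. (Wedge: Pb − Ps = 40.)
Quantity falls by |ΔQ| = |196 − 154| = 42.
DWL = ½ · t · |ΔQ| = ½ · 40 · 42 = $840.

Deadweight loss = $840 thousand.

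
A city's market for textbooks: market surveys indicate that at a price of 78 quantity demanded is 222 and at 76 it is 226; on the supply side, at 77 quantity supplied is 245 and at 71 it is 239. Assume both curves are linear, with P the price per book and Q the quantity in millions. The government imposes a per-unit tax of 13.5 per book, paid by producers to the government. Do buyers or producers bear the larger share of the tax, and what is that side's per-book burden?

Producers bear the larger share: 9 per book.

Demand slope: (226 − 222)/(76 − 78) = -2, so Qd = 378 − 2P.
Supply slope: (239 − 245)/(71 − 77) = 1, so Qs = P + 168.
Without the tax, 378 − 2P = P + 168 gives 3P = 210, so P* = 70 and Q* = 238.
With the tax collected from producers, supply shifts: Qs = (P − 13.5) + 168.
Solving gives Q = 229 with buyers paying 74.5 and producers receiving 61 (the 13.5 wedge).
Per-book burden: buyers 4.5, producers 9.
Producers take the larger share because supply is less price-elastic here (demand slope 2 vs supply slope 1).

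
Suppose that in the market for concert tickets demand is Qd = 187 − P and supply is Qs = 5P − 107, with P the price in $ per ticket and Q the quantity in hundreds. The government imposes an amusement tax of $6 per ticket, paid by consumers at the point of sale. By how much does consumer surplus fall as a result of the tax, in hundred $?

Before the tax: set 187 − P = 5P − 107 → P* = $49, Q* = 138.
With the tax collected from consumers, demand (in seller-price terms) shifts: Qd = 187 − (P + 6).
Solving gives Q = 133 with consumers paying $54 and producers receiving $48 (the $6 wedge).
ΔCS is the trapezoid between Q = 133 and Q = 138 of height $5: ½ · (138 + 133) · 5 = $677.5.

Consumer surplus falls by $677.5 hundred.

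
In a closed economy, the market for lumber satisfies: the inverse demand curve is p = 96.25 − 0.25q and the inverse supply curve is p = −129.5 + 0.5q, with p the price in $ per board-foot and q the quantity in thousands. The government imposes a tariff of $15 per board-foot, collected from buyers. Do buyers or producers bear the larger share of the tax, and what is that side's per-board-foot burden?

Producers bear the larger share: $10 per board-foot.

Inverting to q(p) form: qd = 385 − 4p; qs = 2p + 259.
Before the tax: set 385 − 4p = 2p + 259 → p* = $21, q* = 301.
With the tax collected from buyers, demand (in seller-price terms) shifts: qd = 385 − 4(p + 15).
New equilibrium: buyers pay $26, producers receive $11, q = 281. (Wedge: pb − ps = 15.)
Per-board-foot burden: buyers $5, producers $10.
Producers take the larger share because supply is less price-elastic here (demand slope 4 vs supply slope 2).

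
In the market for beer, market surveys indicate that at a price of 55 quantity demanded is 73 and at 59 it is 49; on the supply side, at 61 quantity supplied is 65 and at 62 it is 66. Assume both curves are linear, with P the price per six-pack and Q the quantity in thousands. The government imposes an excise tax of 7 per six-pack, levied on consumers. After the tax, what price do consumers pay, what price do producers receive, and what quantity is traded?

Demand slope: (49 − 73)/(59 − 55) = -6, so Qd = 403 − 6P.
Supply slope: (66 − 65)/(62 − 61) = 1, so Qs = P + 4.
Before the tax: set 403 − 6P = P + 4 → P* = 57, Q* = 61.
With the tax collected from consumers, demand (in seller-price terms) shifts: Qd = 403 − 6(P + 7).
Solving gives Q = 55 with consumers paying 58 and producers receiving 51 (the 7 wedge).
The less price-elastic side of the market bears the larger share of a per-unit tax.

Consumers pay 58; producers receive 51; quantity = 55.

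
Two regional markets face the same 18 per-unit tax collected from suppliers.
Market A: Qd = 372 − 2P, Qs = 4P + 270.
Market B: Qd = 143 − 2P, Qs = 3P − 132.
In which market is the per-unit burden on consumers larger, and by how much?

Market A: pre-tax P* = 17, Q* = 338; post-tax Q = 314; per-unit burden on consumers = 12.
Market B: pre-tax P* = 55, Q* = 33; post-tax Q = 11.4; per-unit burden on consumers = 10.8.
Difference: 12 vs 10.8 → market A is larger by 1.2.

Market A, by 1.2.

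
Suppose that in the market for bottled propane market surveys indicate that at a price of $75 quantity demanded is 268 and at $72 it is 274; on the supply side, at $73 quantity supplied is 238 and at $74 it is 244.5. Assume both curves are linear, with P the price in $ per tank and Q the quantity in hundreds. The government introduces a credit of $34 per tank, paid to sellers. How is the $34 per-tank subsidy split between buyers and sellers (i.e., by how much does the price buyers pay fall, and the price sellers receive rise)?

Buyers gain $26 per tank; sellers gain $8 per tank.

Demand slope: (274 − 268)/(72 − 75) = -2, so Qd = 418 − 2P.
Supply slope: (244.5 − 238)/(74 − 73) = 6.5, so Qs = 6.5P − 236.5.
Before the subsidy: set 418 − 2P = 6.5P − 236.5 → P* = $77, Q* = 264.
With a per-unit subsidy paid to sellers, each receives P + 34 per unit sold, so supply becomes Qs = 6.5(P + 34) − 236.5.
Solving gives Q = 316 with buyers paying $51 and sellers receiving $85 (the $34 wedge).
Gain to buyers: $26; to sellers: $8. (They sum to $34.)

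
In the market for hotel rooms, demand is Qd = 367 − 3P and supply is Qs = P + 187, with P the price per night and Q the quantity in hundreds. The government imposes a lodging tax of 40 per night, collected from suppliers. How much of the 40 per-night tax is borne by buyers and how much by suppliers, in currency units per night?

Without the tax, 367 − 3P = P + 187 gives 4P = 180, so P* = 45 and Q* = 232.
With the tax collected from suppliers, supply shifts: Qs = (P − 40) + 187.
Solving gives Q = 202 with buyers paying 55 and suppliers receiving 15 (the 40 wedge).
Burden on buyers: 10; on suppliers: 30. (They sum to 40.)
The less price-elastic side of the market bears the larger share of a per-unit tax.

Buyers bear 10 per night; suppliers bear 30 per night.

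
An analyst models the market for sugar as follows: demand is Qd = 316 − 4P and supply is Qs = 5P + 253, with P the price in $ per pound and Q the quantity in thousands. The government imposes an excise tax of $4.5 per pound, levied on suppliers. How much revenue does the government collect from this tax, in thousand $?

Tax revenue = $1251 thousand.

Before the tax: set 316 − 4P = 5P + 253 → P* = $7, Q* = 288.
With the tax collected from suppliers, supply shifts: Qs = 5(P − 4.5) + 253.
New equilibrium: buyers pay $9.5, suppliers receive $5, Q = 278. (Wedge: Pb − Ps = 4.5.)
Revenue = t · Q = 4.5 · 278 = $1251.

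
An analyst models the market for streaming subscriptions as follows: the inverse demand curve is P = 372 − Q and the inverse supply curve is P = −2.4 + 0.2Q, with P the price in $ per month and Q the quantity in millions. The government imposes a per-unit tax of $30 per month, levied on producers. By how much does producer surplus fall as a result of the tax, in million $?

Producer surplus falls by $1497.5 million.

Rewrite in direct form: Qd = 372 − P and Qs = 5P + 12.
Before the tax: set 372 − P = 5P + 12 → P* = $60, Q* = 312.
With the tax collected from producers, supply shifts: Qs = 5(P − 30) + 12.
New equilibrium: consumers pay $85, producers receive $55, Q = 287. (Wedge: Pb − Ps = 30.)
ΔPS is the trapezoid between Q = 287 and Q = 312 of height $5: ½ · (312 + 287) · 5 = $1497.5.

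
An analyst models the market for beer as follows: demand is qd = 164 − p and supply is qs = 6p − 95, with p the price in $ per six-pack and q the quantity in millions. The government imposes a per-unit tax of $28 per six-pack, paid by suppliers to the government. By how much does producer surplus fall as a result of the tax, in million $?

Producer surplus falls by $460 million.

Before the tax: set 164 − p = 6p − 95 → p* = $37, q* = 127.
With the tax collected from suppliers, supply shifts: qs = 6(p − 28) − 95.
New equilibrium: buyers pay $61, suppliers receive $33, q = 103. (Wedge: pb − ps = 28.)
ΔPS is the trapezoid between Q = 103 and Q = 127 of height $4: ½ · (127 + 103) · 4 = $460.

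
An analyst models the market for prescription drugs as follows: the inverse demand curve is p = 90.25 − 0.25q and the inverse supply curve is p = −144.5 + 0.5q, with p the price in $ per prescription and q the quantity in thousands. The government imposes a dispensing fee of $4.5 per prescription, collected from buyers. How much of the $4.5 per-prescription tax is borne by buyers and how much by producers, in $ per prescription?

Rewrite in direct form: qd = 361 − 4p and qs = 2p + 289.
Without the tax, 361 − 4p = 2p + 289 gives 6p = 72, so p* = $12 and q* = 313.
With the tax collected from buyers, demand (in seller-price terms) shifts: qd = 361 − 4(p + 4.5).
Solving gives q = 307 with buyers paying $13.5 and producers receiving $9 (the $4.5 wedge).
Burden on buyers: $1.5; on producers: $3. (They sum to $4.5.)
The less price-elastic side of the market bears the larger share of a per-unit tax.

Buyers bear $1.5 per prescription; producers bear $3 per prescription.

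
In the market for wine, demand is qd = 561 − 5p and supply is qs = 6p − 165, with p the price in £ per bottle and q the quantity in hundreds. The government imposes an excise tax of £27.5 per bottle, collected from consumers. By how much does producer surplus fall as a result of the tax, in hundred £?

Without the tax, 561 − 5p = 6p − 165 gives 11p = 726, so p* = £66 and q* = 231.
With the tax collected from consumers, demand (in seller-price terms) shifts: qd = 561 − 5(p + 27.5).
New equilibrium: consumers pay £81, sellers receive £53.5, q = 156. (Wedge: pb − ps = 27.5.)
ΔPS is the trapezoid between Q = 156 and Q = 231 of height £12.5: ½ · (231 + 156) · 12.5 = £2418.75.

Producer surplus falls by £2418.75 hundred.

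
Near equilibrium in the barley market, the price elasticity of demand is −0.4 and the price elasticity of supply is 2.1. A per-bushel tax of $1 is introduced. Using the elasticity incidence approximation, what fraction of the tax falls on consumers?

Consumers' share ≈ 0.84.

Incidence ratio: consumers' share ≈ εs / (εs + |εd|) = 2.1 / (2.1 + 0.4) = 0.84.
Supply is the more elastic side, so consumers bear the larger share.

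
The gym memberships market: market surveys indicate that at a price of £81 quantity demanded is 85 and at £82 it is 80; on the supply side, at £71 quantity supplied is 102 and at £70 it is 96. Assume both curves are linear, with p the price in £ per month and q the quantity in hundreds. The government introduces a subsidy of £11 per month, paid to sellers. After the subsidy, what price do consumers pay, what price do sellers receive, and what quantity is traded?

Consumers pay £68; sellers receive £79; quantity = 150.

Demand slope: (80 − 85)/(82 − 81) = -5, so qd = 490 − 5p.
Supply slope: (96 − 102)/(70 − 71) = 6, so qs = 6p − 324.
Before the subsidy: set 490 − 5p = 6p − 324 → p* = £74, q* = 120.
With a per-unit subsidy paid to sellers, each receives p + 11 per unit sold, so supply becomes qs = 6(p + 11) − 324.
Solving gives q = 150 with consumers paying £68 and sellers receiving £79 (the £11 wedge).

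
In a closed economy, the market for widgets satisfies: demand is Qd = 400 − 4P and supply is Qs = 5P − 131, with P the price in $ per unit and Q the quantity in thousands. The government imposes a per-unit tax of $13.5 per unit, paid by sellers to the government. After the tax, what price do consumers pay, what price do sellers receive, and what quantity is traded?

Before the tax: set 400 − 4P = 5P − 131 → P* = $59, Q* = 164.
With the tax collected from sellers, supply shifts: Qs = 5(P − 13.5) − 131.
New equilibrium: consumers pay $66.5, sellers receive $53, Q = 134. (Wedge: Pb − Ps = 13.5.)
The less price-elastic side of the market bears the larger share of a per-unit tax.

Consumers pay $66.5; sellers receive $53; quantity = 134.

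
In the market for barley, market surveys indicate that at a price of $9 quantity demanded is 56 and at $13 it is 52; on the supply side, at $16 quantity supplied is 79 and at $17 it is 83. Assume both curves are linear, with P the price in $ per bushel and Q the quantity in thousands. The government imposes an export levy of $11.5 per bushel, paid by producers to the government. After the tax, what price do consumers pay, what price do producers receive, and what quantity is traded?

Demand slope: (52 − 56)/(13 − 9) = -1, so Qd = 65 − P.
Supply slope: (83 − 79)/(17 − 16) = 4, so Qs = 4P + 15.
Before the tax: set 65 − P = 4P + 15 → P* = $10, Q* = 55.
With the tax collected from producers, supply shifts: Qs = 4(P − 11.5) + 15.
New equilibrium: consumers pay $19.2, producers receive $7.7, Q = 45.8. (Wedge: Pb − Ps = 11.5.)

Consumers pay $19.2; producers receive $7.7; quantity = 45.8.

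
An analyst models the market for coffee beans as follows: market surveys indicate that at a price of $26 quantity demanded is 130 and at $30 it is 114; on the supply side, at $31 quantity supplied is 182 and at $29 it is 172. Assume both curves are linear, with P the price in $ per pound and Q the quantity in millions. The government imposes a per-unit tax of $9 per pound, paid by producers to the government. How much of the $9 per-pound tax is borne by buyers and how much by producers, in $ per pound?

Demand slope: (114 − 130)/(30 − 26) = -4, so Qd = 234 − 4P.
Supply slope: (172 − 182)/(29 − 31) = 5, so Qs = 5P + 27.
Without the tax, 234 − 4P = 5P + 27 gives 9P = 207, so P* = $23 and Q* = 142.
With the tax collected from producers, supply shifts: Qs = 5(P − 9) + 27.
Solving gives Q = 122 with buyers paying $28 and producers receiving $19 (the $9 wedge).
Burden on buyers: $5; on producers: $4. (They sum to $9.)

Buyers bear $5 per pound; producers bear $4 per pound.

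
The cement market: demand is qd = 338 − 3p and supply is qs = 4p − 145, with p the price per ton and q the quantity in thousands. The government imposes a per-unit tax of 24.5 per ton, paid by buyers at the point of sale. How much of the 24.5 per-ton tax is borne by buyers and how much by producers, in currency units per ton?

Before the tax: set 338 − 3p = 4p − 145 → p* = 69, q* = 131.
With the tax collected from buyers, demand (in seller-price terms) shifts: qd = 338 − 3(p + 24.5).
New equilibrium: buyers pay 83, producers receive 58.5, q = 89. (Wedge: pb − ps = 24.5.)
Burden on buyers: 14; on producers: 10.5. (They sum to 24.5.)

Buyers bear 14 per ton; producers bear 10.5 per ton.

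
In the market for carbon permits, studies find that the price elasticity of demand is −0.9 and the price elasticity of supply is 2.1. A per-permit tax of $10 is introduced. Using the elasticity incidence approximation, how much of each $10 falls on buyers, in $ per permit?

Incidence ratio: buyers' share ≈ εs / (εs + |εd|) = 2.1 / (2.1 + 0.9) = 0.7.
So buyers bear ≈ 0.7 × $10 = $7; suppliers bear $3.

Buyers bear ≈ $7 per permit.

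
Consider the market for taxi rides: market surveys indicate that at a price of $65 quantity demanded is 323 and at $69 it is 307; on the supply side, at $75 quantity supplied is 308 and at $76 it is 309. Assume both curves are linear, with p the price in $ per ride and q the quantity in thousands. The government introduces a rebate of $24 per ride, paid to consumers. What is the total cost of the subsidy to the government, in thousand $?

Demand slope: (307 − 323)/(69 − 65) = -4, so qd = 583 − 4p.
Supply slope: (309 − 308)/(76 − 75) = 1, so qs = p + 233.
Without the subsidy, 583 − 4p = p + 233 gives 5p = 350, so p* = $70 and q* = 303.
With a per-unit subsidy paid to consumers, each effectively pays p − 24, so demand becomes qd = 583 − 4(p − 24).
New equilibrium: consumers pay $65.2, sellers receive $89.2, q = 322.2. (Wedge: pb − ps = −24.)
Outlay = t · Q = 24 · 322.2 = $7732.8.

Government outlay = $7732.8 thousand.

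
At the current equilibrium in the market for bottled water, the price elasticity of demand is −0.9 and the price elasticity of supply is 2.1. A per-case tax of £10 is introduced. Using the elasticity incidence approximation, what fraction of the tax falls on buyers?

Buyers' share ≈ 0.7.

Incidence ratio: buyers' share ≈ εs / (εs + |εd|) = 2.1 / (2.1 + 0.9) = 0.7.
Supply is the more elastic side, so buyers bear the larger share.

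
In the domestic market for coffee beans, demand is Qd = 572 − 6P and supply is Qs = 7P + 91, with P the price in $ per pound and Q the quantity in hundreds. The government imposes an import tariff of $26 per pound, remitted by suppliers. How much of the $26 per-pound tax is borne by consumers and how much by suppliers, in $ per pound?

Consumers bear $14 per pound; suppliers bear $12 per pound.

Without the tax, 572 − 6P = 7P + 91 gives 13P = 481, so P* = $37 and Q* = 350.
With the tax collected from suppliers, supply shifts: Qs = 7(P − 26) + 91.
New equilibrium: consumers pay $51, suppliers receive $25, Q = 266. (Wedge: Pb − Ps = 26.)
Burden on consumers: $14; on suppliers: $12. (They sum to $26.)
The less price-elastic side of the market bears the larger share of a per-unit tax.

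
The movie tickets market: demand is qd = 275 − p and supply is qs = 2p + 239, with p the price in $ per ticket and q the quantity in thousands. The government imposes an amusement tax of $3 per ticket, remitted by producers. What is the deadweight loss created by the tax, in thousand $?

Before the tax: set 275 − p = 2p + 239 → p* = $12, q* = 263.
With the tax collected from producers, supply shifts: qs = 2(p − 3) + 239.
Solving gives q = 261 with buyers paying $14 and producers receiving $11 (the $3 wedge).
Quantity falls by |ΔQ| = |263 − 261| = 2.
DWL = ½ · t · |ΔQ| = ½ · 3 · 2 = $3.

Deadweight loss = $3 thousand.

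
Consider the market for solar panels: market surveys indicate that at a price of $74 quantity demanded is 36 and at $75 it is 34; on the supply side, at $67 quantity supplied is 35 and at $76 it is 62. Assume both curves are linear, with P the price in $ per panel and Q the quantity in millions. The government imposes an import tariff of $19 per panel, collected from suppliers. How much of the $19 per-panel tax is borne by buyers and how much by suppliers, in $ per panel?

Demand slope: (34 − 36)/(75 − 74) = -2, so Qd = 184 − 2P.
Supply slope: (62 − 35)/(76 − 67) = 3, so Qs = 3P − 166.
Without the tax, 184 − 2P = 3P − 166 gives 5P = 350, so P* = $70 and Q* = 44.
With the tax collected from suppliers, supply shifts: Qs = 3(P − 19) − 166.
Solving gives Q = 21.2 with buyers paying $81.4 and suppliers receiving $62.4 (the $19 wedge).
Burden on buyers: $11.4; on suppliers: $7.6. (They sum to $19.)

Buyers bear $11.4 per panel; suppliers bear $7.6 per panel.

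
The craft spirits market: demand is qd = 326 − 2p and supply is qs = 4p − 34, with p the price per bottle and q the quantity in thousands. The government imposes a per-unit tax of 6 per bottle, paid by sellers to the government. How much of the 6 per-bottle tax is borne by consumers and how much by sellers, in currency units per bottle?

Before the tax: set 326 − 2p = 4p − 34 → p* = 60, q* = 206.
With the tax collected from sellers, supply shifts: qs = 4(p − 6) − 34.
New equilibrium: consumers pay 64, sellers receive 58, q = 198. (Wedge: pb − ps = 6.)
Burden on consumers: 4; on sellers: 2. (They sum to 6.)
The less price-elastic side of the market bears the larger share of a per-unit tax.

Consumers bear 4 per bottle; sellers bear 2 per bottle.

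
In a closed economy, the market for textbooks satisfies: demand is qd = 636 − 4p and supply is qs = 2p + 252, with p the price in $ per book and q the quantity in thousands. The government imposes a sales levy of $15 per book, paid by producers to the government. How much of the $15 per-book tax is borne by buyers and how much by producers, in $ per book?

Before the tax: set 636 − 4p = 2p + 252 → p* = $64, q* = 380.
With the tax collected from producers, supply shifts: qs = 2(p − 15) + 252.
Solving gives q = 360 with buyers paying $69 and producers receiving $54 (the $15 wedge).
Burden on buyers: $5; on producers: $10. (They sum to $15.)
The less price-elastic side of the market bears the larger share of a per-unit tax.

Buyers bear $5 per book; producers bear $10 per book.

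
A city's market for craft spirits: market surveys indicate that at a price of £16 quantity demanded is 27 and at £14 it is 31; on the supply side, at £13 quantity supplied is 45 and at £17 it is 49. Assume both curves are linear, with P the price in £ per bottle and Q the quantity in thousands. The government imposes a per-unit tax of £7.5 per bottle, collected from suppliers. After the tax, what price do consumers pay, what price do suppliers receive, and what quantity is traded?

Consumers pay £11.5; suppliers receive £4; quantity = 36.

Demand slope: (31 − 27)/(14 − 16) = -2, so Qd = 59 − 2P.
Supply slope: (49 − 45)/(17 − 13) = 1, so Qs = P + 32.
Before the tax: set 59 − 2P = P + 32 → P* = £9, Q* = 41.
With the tax collected from suppliers, supply shifts: Qs = (P − 7.5) + 32.
New equilibrium: consumers pay £11.5, suppliers receive £4, Q = 36. (Wedge: Pb − Ps = 7.5.)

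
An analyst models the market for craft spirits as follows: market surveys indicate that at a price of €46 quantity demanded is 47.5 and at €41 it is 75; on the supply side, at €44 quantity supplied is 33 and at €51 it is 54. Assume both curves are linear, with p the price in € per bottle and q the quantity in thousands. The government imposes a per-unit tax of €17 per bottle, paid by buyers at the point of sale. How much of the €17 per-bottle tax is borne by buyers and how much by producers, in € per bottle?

Buyers bear €6 per bottle; producers bear €11 per bottle.

Demand slope: (75 − 47.5)/(41 − 46) = -5.5, so qd = 300.5 − 5.5p.
Supply slope: (54 − 33)/(51 − 44) = 3, so qs = 3p − 99.
Without the tax, 300.5 − 5.5p = 3p − 99 gives 8.5p = 399.5, so p* = €47 and q* = 42.
With the tax collected from buyers, demand (in seller-price terms) shifts: qd = 300.5 − 5.5(p + 17).
New equilibrium: buyers pay €53, producers receive €36, q = 9. (Wedge: pb − ps = 17.)
Burden on buyers: €6; on producers: €11. (They sum to €17.)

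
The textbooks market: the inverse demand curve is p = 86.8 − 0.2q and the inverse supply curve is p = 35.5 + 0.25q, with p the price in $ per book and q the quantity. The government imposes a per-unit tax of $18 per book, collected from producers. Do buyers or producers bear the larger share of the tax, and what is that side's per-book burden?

Inverting to q(p) form: qd = 434 − 5p; qs = 4p − 142.
Before the tax: set 434 − 5p = 4p − 142 → p* = $64, q* = 114.
With the tax collected from producers, supply shifts: qs = 4(p − 18) − 142.
Solving gives q = 74 with buyers paying $72 and producers receiving $54 (the $18 wedge).
Per-book burden: buyers $8, producers $10.
Producers take the larger share because supply is less price-elastic here (demand slope 5 vs supply slope 4).
The less price-elastic side of the market bears the larger share of a per-unit tax.

Producers bear the larger share: $10 per book.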